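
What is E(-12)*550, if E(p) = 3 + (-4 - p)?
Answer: 6050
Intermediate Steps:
E(p) = -1 - p
E(-12)*550 = (-1 - 1*(-12))*550 = (-1 + 12)*550 = 11*550 = 6050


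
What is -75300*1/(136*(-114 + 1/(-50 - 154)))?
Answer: 112950/23257 ≈ 4.8566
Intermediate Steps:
-75300*1/(136*(-114 + 1/(-50 - 154))) = -75300*1/(136*(-114 + 1/(-204))) = -75300*1/(136*(-114 - 1/204)) = -75300/(136*(-23257/204)) = -75300/(-46514/3) = -75300*(-3/46514) = 112950/23257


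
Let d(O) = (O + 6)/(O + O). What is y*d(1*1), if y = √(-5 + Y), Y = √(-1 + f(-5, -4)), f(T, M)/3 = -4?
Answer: 7*√(-5 + I*√13)/2 ≈ 2.6706 + 8.2693*I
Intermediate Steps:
f(T, M) = -12 (f(T, M) = 3*(-4) = -12)
d(O) = (6 + O)/(2*O) (d(O) = (6 + O)/((2*O)) = (6 + O)*(1/(2*O)) = (6 + O)/(2*O))
Y = I*√13 (Y = √(-1 - 12) = √(-13) = I*√13 ≈ 3.6056*I)
y = √(-5 + I*√13) ≈ 0.76303 + 2.3627*I
y*d(1*1) = √(-5 + I*√13)*((6 + 1*1)/(2*((1*1)))) = √(-5 + I*√13)*((½)*(6 + 1)/1) = √(-5 + I*√13)*((½)*1*7) = √(-5 + I*√13)*(7/2) = 7*√(-5 + I*√13)/2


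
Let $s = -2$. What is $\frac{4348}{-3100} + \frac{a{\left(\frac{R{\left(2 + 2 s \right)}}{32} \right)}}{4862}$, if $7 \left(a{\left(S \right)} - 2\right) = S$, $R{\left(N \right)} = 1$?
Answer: $- \frac{1183490681}{844043200} \approx -1.4022$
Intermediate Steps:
$a{\left(S \right)} = 2 + \frac{S}{7}$
$\frac{4348}{-3100} + \frac{a{\left(\frac{R{\left(2 + 2 s \right)}}{32} \right)}}{4862} = \frac{4348}{-3100} + \frac{2 + \frac{1 \cdot \frac{1}{32}}{7}}{4862} = 4348 \left(- \frac{1}{3100}\right) + \left(2 + \frac{1 \cdot \frac{1}{32}}{7}\right) \frac{1}{4862} = - \frac{1087}{775} + \left(2 + \frac{1}{7} \cdot \frac{1}{32}\right) \frac{1}{4862} = - \frac{1087}{775} + \left(2 + \frac{1}{224}\right) \frac{1}{4862} = - \frac{1087}{775} + \frac{449}{224} \cdot \frac{1}{4862} = - \frac{1087}{775} + \frac{449}{1089088} = - \frac{1183490681}{844043200}$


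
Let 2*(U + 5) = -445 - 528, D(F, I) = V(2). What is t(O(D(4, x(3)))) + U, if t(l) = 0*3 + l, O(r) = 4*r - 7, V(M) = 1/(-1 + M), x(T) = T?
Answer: -989/2 ≈ -494.50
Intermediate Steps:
D(F, I) = 1 (D(F, I) = 1/(-1 + 2) = 1/1 = 1)
O(r) = -7 + 4*r
t(l) = l (t(l) = 0 + l = l)
U = -983/2 (U = -5 + (-445 - 528)/2 = -5 + (1/2)*(-973) = -5 - 973/2 = -983/2 ≈ -491.50)
t(O(D(4, x(3)))) + U = (-7 + 4*1) - 983/2 = (-7 + 4) - 983/2 = -3 - 983/2 = -989/2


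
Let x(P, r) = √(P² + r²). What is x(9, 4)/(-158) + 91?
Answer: 91 - √97/158 ≈ 90.938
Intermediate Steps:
x(9, 4)/(-158) + 91 = √(9² + 4²)/(-158) + 91 = -√(81 + 16)/158 + 91 = -√97/158 + 91 = 91 - √97/158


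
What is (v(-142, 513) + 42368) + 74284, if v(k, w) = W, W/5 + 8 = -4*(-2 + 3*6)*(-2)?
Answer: 117252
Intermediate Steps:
W = 600 (W = -40 + 5*(-4*(-2 + 3*6)*(-2)) = -40 + 5*(-4*(-2 + 18)*(-2)) = -40 + 5*(-4*16*(-2)) = -40 + 5*(-64*(-2)) = -40 + 5*128 = -40 + 640 = 600)
v(k, w) = 600
(v(-142, 513) + 42368) + 74284 = (600 + 42368) + 74284 = 42968 + 74284 = 117252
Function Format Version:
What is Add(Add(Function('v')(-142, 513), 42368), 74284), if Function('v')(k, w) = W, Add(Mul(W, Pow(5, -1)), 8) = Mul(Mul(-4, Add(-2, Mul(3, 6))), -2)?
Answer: 117252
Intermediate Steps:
W = 600 (W = Add(-40, Mul(5, Mul(Mul(-4, Add(-2, Mul(3, 6))), -2))) = Add(-40, Mul(5, Mul(Mul(-4, Add(-2, 18)), -2))) = Add(-40, Mul(5, Mul(Mul(-4, 16), -2))) = Add(-40, Mul(5, Mul(-64, -2))) = Add(-40, Mul(5, 128)) = Add(-40, 640) = 600)
Function('v')(k, w) = 600
Add(Add(Function('v')(-142, 513), 42368), 74284) = Add(Add(600, 42368), 74284) = Add(42968, 74284) = 117252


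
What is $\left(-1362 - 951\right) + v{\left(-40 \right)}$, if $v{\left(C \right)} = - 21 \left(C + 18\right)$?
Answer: $-1851$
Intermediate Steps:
$v{\left(C \right)} = -378 - 21 C$ ($v{\left(C \right)} = - 21 \left(18 + C\right) = -378 - 21 C$)
$\left(-1362 - 951\right) + v{\left(-40 \right)} = \left(-1362 - 951\right) - -462 = -2313 + \left(-378 + 840\right) = -2313 + 462 = -1851$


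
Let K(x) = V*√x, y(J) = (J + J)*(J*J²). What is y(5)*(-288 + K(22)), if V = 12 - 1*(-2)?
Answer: -360000 + 17500*√22 ≈ -2.7792e+5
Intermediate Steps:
y(J) = 2*J⁴ (y(J) = (2*J)*J³ = 2*J⁴)
V = 14 (V = 12 + 2 = 14)
K(x) = 14*√x
y(5)*(-288 + K(22)) = (2*5⁴)*(-288 + 14*√22) = (2*625)*(-288 + 14*√22) = 1250*(-288 + 14*√22) = -360000 + 17500*√22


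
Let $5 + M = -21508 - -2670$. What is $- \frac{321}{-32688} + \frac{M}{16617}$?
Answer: $- \frac{67845103}{60352944} \approx -1.1241$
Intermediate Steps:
$M = -18843$ ($M = -5 - 18838 = -18843$)
$- \frac{321}{-32688} + \frac{M}{16617} = - \frac{321}{-32688} - \frac{18843}{16617} = \left(-321\right) \left(- \frac{1}{32688}\right) - \frac{6281}{5539} = \frac{107}{10896} - \frac{6281}{5539} = - \frac{67845103}{60352944}$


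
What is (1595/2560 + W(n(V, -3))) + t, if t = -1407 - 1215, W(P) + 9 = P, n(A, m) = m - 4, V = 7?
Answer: -1350337/512 ≈ -2637.4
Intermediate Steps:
n(A, m) = -4 + m
W(P) = -9 + P
t = -2622
(1595/2560 + W(n(V, -3))) + t = (1595/2560 + (-9 + (-4 - 3))) - 2622 = (1595*(1/2560) + (-9 - 7)) - 2622 = (319/512 - 16) - 2622 = -7873/512 - 2622 = -1350337/512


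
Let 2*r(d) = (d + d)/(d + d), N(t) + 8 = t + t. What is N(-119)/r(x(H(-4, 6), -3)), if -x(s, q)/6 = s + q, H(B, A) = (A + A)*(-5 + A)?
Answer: -492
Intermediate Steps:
H(B, A) = 2*A*(-5 + A) (H(B, A) = (2*A)*(-5 + A) = 2*A*(-5 + A))
N(t) = -8 + 2*t (N(t) = -8 + (t + t) = -8 + 2*t)
x(s, q) = -6*q - 6*s (x(s, q) = -6*(s + q) = -6*(q + s) = -6*q - 6*s)
r(d) = 1/2 (r(d) = ((d + d)/(d + d))/2 = ((2*d)/((2*d)))/2 = ((2*d)*(1/(2*d)))/2 = (1/2)*1 = 1/2)
N(-119)/r(x(H(-4, 6), -3)) = (-8 + 2*(-119))/(1/2) = (-8 - 238)*2 = -246*2 = -492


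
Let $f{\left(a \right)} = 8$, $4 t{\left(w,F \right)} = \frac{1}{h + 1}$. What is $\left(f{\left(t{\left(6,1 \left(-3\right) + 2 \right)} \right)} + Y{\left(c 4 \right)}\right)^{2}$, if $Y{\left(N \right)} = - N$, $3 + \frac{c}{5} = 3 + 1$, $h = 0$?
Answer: $144$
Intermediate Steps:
$t{\left(w,F \right)} = \frac{1}{4}$ ($t{\left(w,F \right)} = \frac{1}{4 \left(0 + 1\right)} = \frac{1}{4 \cdot 1} = \frac{1}{4} \cdot 1 = \frac{1}{4}$)
$c = 5$ ($c = -15 + 5 \left(3 + 1\right) = -15 + 5 \cdot 4 = -15 + 20 = 5$)
$\left(f{\left(t{\left(6,1 \left(-3\right) + 2 \right)} \right)} + Y{\left(c 4 \right)}\right)^{2} = \left(8 - 5 \cdot 4\right)^{2} = \left(8 - 20\right)^{2} = \left(-12\right)^{2} = 144$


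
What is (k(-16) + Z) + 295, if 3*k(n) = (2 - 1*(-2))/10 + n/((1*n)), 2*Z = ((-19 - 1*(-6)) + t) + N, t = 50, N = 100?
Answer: 10919/30 ≈ 363.97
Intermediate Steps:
Z = 137/2 (Z = (((-19 - 1*(-6)) + 50) + 100)/2 = (((-19 + 6) + 50) + 100)/2 = ((-13 + 50) + 100)/2 = (37 + 100)/2 = (½)*137 = 137/2 ≈ 68.500)
k(n) = 7/15 (k(n) = ((2 - 1*(-2))/10 + n/((1*n)))/3 = ((2 + 2)*(⅒) + n/n)/3 = (4*(⅒) + 1)/3 = (⅖ + 1)/3 = (⅓)*(7/5) = 7/15)
(k(-16) + Z) + 295 = (7/15 + 137/2) + 295 = 2069/30 + 295 = 10919/30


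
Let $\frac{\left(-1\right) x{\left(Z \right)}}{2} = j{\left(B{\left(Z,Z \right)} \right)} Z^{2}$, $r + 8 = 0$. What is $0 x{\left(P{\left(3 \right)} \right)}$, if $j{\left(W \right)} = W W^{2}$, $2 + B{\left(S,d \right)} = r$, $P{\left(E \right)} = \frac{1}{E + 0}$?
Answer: $0$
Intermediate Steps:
$P{\left(E \right)} = \frac{1}{E}$
$r = -8$ ($r = -8 + 0 = -8$)
$B{\left(S,d \right)} = -10$ ($B{\left(S,d \right)} = -2 - 8 = -10$)
$j{\left(W \right)} = W^{3}$
$x{\left(Z \right)} = 2000 Z^{2}$ ($x{\left(Z \right)} = - 2 \left(-10\right)^{3} Z^{2} = - 2 \left(- 1000 Z^{2}\right) = 2000 Z^{2}$)
$0 x{\left(P{\left(3 \right)} \right)} = 0 \cdot 2000 \left(\frac{1}{3}\right)^{2} = 0 \cdot \frac{2000}{9} = 0$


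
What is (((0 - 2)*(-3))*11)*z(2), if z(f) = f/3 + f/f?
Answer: 110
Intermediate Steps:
z(f) = 1 + f/3 (z(f) = f*(⅓) + 1 = f/3 + 1 = 1 + f/3)
(((0 - 2)*(-3))*11)*z(2) = (((0 - 2)*(-3))*11)*(1 + (⅓)*2) = (-2*(-3)*11)*(1 + ⅔) = (6*11)*(5/3) = 66*(5/3) = 110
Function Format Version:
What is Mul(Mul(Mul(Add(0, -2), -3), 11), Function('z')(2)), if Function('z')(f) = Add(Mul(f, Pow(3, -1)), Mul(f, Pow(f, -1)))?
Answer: 110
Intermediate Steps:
Function('z')(f) = Add(1, Mul(Rational(1, 3), f)) (Function('z')(f) = Add(Mul(f, Rational(1, 3)), 1) = Add(Mul(Rational(1, 3), f), 1) = Add(1, Mul(Rational(1, 3), f)))
Mul(Mul(Mul(Add(0, -2), -3), 11), Function('z')(2)) = Mul(Mul(Mul(Add(0, -2), -3), 11), Add(1, Mul(Rational(1, 3), 2))) = Mul(Mul(Mul(-2, -3), 11), Add(1, Rational(2, 3))) = Mul(Mul(6, 11), Rational(5, 3)) = Mul(66, Rational(5, 3)) = 110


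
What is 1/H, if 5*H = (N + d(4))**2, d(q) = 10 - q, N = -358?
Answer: 5/123904 ≈ 4.0354e-5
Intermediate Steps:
H = 123904/5 (H = (-358 + (10 - 1*4))**2/5 = (-358 + (10 - 4))**2/5 = (-358 + 6)**2/5 = (1/5)*(-352)**2 = (1/5)*123904 = 123904/5 ≈ 24781.)
1/H = 1/(123904/5) = 5/123904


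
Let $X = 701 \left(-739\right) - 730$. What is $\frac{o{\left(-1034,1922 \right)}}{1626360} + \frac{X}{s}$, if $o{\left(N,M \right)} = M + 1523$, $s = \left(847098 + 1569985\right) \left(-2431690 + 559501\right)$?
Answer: $\frac{346450720673279}{163548070085661096} \approx 0.0021183$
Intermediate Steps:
$s = -4525236204687$ ($s = 2417083 \left(-1872189\right) = -4525236204687$)
$o{\left(N,M \right)} = 1523 + M$
$X = -518769$ ($X = -518039 - 730 = -518769$)
$\frac{o{\left(-1034,1922 \right)}}{1626360} + \frac{X}{s} = \frac{1523 + 1922}{1626360} - \frac{518769}{-4525236204687} = 3445 \cdot \frac{1}{1626360} - - \frac{57641}{502804022743} = \frac{689}{325272} + \frac{57641}{502804022743} = \frac{346450720673279}{163548070085661096}$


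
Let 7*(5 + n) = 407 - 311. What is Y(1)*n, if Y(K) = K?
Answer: 61/7 ≈ 8.7143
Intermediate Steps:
n = 61/7 (n = -5 + (407 - 311)/7 = -5 + (⅐)*96 = -5 + 96/7 = 61/7 ≈ 8.7143)
Y(1)*n = 1*(61/7) = 61/7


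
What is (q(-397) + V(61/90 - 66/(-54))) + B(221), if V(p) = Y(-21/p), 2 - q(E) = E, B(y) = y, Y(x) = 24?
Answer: 644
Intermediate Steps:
q(E) = 2 - E
V(p) = 24
(q(-397) + V(61/90 - 66/(-54))) + B(221) = ((2 - 1*(-397)) + 24) + 221 = ((2 + 397) + 24) + 221 = (399 + 24) + 221 = 423 + 221 = 644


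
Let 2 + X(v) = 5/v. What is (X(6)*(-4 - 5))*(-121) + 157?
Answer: -2227/2 ≈ -1113.5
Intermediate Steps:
X(v) = -2 + 5/v
(X(6)*(-4 - 5))*(-121) + 157 = ((-2 + 5/6)*(-4 - 5))*(-121) + 157 = ((-2 + 5*(⅙))*(-9))*(-121) + 157 = ((-2 + ⅚)*(-9))*(-121) + 157 = -7/6*(-9)*(-121) + 157 = (21/2)*(-121) + 157 = -2541/2 + 157 = -2227/2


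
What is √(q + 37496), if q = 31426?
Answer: 3*√7658 ≈ 262.53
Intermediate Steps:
√(q + 37496) = √(31426 + 37496) = √68922 = 3*√7658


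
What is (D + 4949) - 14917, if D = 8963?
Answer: -1005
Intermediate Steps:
(D + 4949) - 14917 = (8963 + 4949) - 14917 = 13912 - 14917 = -1005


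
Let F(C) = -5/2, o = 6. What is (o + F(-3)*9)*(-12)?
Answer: 198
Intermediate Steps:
F(C) = -5/2 (F(C) = -5*½ = -5/2)
(o + F(-3)*9)*(-12) = (6 - 5/2*9)*(-12) = (6 - 45/2)*(-12) = -33/2*(-12) = 198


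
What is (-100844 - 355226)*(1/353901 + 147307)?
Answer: -23775884387870560/353901 ≈ -6.7182e+10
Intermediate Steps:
(-100844 - 355226)*(1/353901 + 147307) = -456070*(1/353901 + 147307) = -456070*52132094608/353901 = -23775884387870560/353901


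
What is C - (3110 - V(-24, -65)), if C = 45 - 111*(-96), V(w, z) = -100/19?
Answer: 144129/19 ≈ 7585.7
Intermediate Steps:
V(w, z) = -100/19 (V(w, z) = -100*1/19 = -100/19)
C = 10701 (C = 45 + 10656 = 10701)
C - (3110 - V(-24, -65)) = 10701 - (3110 - 1*(-100/19)) = 10701 - (3110 + 100/19) = 10701 - 1*59190/19 = 10701 - 59190/19 = 144129/19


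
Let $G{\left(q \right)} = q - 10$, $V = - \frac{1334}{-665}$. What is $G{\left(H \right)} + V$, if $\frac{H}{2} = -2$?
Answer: $- \frac{7976}{665} \approx -11.994$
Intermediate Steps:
$V = \frac{1334}{665}$ ($V = \left(-1334\right) \left(- \frac{1}{665}\right) = \frac{1334}{665} \approx 2.006$)
$H = -4$ ($H = 2 \left(-2\right) = -4$)
$G{\left(q \right)} = -10 + q$ ($G{\left(q \right)} = q - 10 = -10 + q$)
$G{\left(H \right)} + V = \left(-10 - 4\right) + \frac{1334}{665} = -14 + \frac{1334}{665} = - \frac{7976}{665}$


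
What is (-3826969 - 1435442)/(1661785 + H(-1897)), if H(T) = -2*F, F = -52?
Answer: -1754137/553963 ≈ -3.1665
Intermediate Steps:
H(T) = 104 (H(T) = -2*(-52) = 104)
(-3826969 - 1435442)/(1661785 + H(-1897)) = (-3826969 - 1435442)/(1661785 + 104) = -5262411/1661889 = -5262411*1/1661889 = -1754137/553963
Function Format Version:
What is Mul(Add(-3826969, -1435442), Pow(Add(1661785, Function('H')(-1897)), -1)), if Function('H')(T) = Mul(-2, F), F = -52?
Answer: Rational(-1754137, 553963) ≈ -3.1665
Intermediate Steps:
Function('H')(T) = 104 (Function('H')(T) = Mul(-2, -52) = 104)
Mul(Add(-3826969, -1435442), Pow(Add(1661785, Function('H')(-1897)), -1)) = Mul(Add(-3826969, -1435442), Pow(Add(1661785, 104), -1)) = Mul(-5262411, Pow(1661889, -1)) = Mul(-5262411, Rational(1, 1661889)) = Rational(-1754137, 553963)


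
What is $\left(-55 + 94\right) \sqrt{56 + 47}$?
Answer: $39 \sqrt{103} \approx 395.81$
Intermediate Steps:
$\left(-55 + 94\right) \sqrt{56 + 47} = 39 \sqrt{103}$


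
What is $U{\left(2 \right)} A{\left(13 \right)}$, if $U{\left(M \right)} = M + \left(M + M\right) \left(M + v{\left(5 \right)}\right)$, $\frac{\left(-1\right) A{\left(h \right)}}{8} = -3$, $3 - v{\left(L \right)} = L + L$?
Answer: $-432$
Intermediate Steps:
$v{\left(L \right)} = 3 - 2 L$ ($v{\left(L \right)} = 3 - \left(L + L\right) = 3 - 2 L$)
$A{\left(h \right)} = 24$ ($A{\left(h \right)} = \left(-8\right) \left(-3\right) = 24$)
$U{\left(M \right)} = M + 2 M \left(-7 + M\right)$ ($U{\left(M \right)} = M + \left(M + M\right) \left(M + \left(3 - 10\right)\right) = M + 2 M \left(M + \left(3 - 10\right)\right) = M + 2 M \left(M - 7\right) = M + 2 M \left(-7 + M\right)$)
$U{\left(2 \right)} A{\left(13 \right)} = 2 \left(-13 + 2 \cdot 2\right) 24 = 2 \left(-13 + 4\right) 24 = 2 \left(-9\right) 24 = \left(-18\right) 24 = -432$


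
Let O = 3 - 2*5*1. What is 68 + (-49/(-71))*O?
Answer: 4485/71 ≈ 63.169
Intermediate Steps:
O = -7 (O = 3 - 10*1 = 3 - 10 = -7)
68 + (-49/(-71))*O = 68 - 49/(-71)*(-7) = 68 - 49*(-1/71)*(-7) = 68 + (49/71)*(-7) = 68 - 343/71 = 4485/71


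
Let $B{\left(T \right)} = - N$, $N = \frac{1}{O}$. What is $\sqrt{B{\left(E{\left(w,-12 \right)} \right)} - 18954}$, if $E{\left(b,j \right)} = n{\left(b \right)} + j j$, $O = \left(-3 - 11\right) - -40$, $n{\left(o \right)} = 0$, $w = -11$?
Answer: $\frac{i \sqrt{12812930}}{26} \approx 137.67 i$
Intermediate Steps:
$O = 26$ ($O = \left(-3 - 11\right) + 40 = -14 + 40 = 26$)
$E{\left(b,j \right)} = j^{2}$ ($E{\left(b,j \right)} = 0 + j j = 0 + j^{2} = j^{2}$)
$N = \frac{1}{26} \approx 0.038462$
$B{\left(T \right)} = - \frac{1}{26}$ ($B{\left(T \right)} = \left(-1\right) \frac{1}{26} = - \frac{1}{26}$)
$\sqrt{B{\left(E{\left(w,-12 \right)} \right)} - 18954} = \sqrt{- \frac{1}{26} - 18954} = \sqrt{- \frac{492805}{26}} = \frac{i \sqrt{12812930}}{26}$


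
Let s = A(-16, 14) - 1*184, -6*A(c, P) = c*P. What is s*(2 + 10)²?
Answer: -21120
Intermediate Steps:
A(c, P) = -P*c/6 (A(c, P) = -c*P/6 = -P*c/6)
s = -440/3 (s = -⅙*14*(-16) - 1*184 = 112/3 - 184 = -440/3 ≈ -146.67)
s*(2 + 10)² = -440*(2 + 10)²/3 = -440/3*12² = -440/3*144 = -21120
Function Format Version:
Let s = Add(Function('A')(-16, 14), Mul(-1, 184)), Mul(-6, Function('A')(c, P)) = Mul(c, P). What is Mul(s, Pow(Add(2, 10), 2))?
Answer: -21120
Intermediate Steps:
Function('A')(c, P) = Mul(Rational(-1, 6), P, c) (Function('A')(c, P) = Mul(Rational(-1, 6), Mul(c, P)) = Mul(Rational(-1, 6), Mul(P, c)) = Mul(Rational(-1, 6), P, c))
s = Rational(-440, 3) (s = Add(Mul(Rational(-1, 6), 14, -16), Mul(-1, 184)) = Add(Rational(112, 3), -184) = Rational(-440, 3) ≈ -146.67)
Mul(s, Pow(Add(2, 10), 2)) = Mul(Rational(-440, 3), Pow(Add(2, 10), 2)) = Mul(Rational(-440, 3), Pow(12, 2)) = Mul(Rational(-440, 3), 144) = -21120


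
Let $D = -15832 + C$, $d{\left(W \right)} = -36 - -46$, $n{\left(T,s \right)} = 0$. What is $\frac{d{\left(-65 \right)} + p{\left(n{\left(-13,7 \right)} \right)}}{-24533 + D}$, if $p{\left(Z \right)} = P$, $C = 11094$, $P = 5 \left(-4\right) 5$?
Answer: $\frac{30}{9757} \approx 0.0030747$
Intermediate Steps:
$d{\left(W \right)} = 10$ ($d{\left(W \right)} = -36 + 46 = 10$)
$P = -100$ ($P = \left(-20\right) 5 = -100$)
$p{\left(Z \right)} = -100$
$D = -4738$ ($D = -15832 + 11094 = -4738$)
$\frac{d{\left(-65 \right)} + p{\left(n{\left(-13,7 \right)} \right)}}{-24533 + D} = \frac{10 - 100}{-24533 - 4738} = - \frac{90}{-29271} = \left(-90\right) \left(- \frac{1}{29271}\right) = \frac{30}{9757}$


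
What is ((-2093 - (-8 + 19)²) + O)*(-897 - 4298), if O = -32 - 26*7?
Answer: 12613460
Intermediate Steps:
O = -214 (O = -32 - 182 = -214)
((-2093 - (-8 + 19)²) + O)*(-897 - 4298) = ((-2093 - (-8 + 19)²) - 214)*(-897 - 4298) = ((-2093 - 1*11²) - 214)*(-5195) = ((-2093 - 1*121) - 214)*(-5195) = ((-2093 - 121) - 214)*(-5195) = (-2214 - 214)*(-5195) = -2428*(-5195) = 12613460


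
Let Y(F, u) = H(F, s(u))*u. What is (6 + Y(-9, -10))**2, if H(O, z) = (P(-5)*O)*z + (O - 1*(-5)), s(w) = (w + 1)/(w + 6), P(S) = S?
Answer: 3736489/4 ≈ 9.3412e+5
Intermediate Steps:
s(w) = (1 + w)/(6 + w)
H(O, z) = 5 + O - 5*O*z (H(O, z) = (-5*O)*z + (O - 1*(-5)) = -5*O*z + (O + 5) = -5*O*z + (5 + O) = 5 + O - 5*O*z)
Y(F, u) = u*(5 + F - 5*F*(1 + u)/(6 + u)) (Y(F, u) = (5 + F - 5*F*(1 + u)/(6 + u))*u = u*(5 + F - 5*F*(1 + u)/(6 + u)))
(6 + Y(-9, -10))**2 = (6 - 10*(30 - 9 + 5*(-10) - 4*(-9)*(-10))/(6 - 10))**2 = (6 - 10*(30 - 9 - 50 - 360)/(-4))**2 = (6 - 10*(-1/4)*(-389))**2 = (6 - 1945/2)**2 = (-1933/2)**2 = 3736489/4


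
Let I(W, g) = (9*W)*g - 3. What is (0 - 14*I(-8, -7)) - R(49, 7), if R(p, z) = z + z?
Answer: -7028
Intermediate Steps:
I(W, g) = -3 + 9*W*g (I(W, g) = 9*W*g - 3 = -3 + 9*W*g)
R(p, z) = 2*z
(0 - 14*I(-8, -7)) - R(49, 7) = (0 - 14*(-3 + 9*(-8)*(-7))) - 2*7 = (0 - 14*(-3 + 504)) - 1*14 = (0 - 14*501) - 14 = (0 - 7014) - 14 = -7014 - 14 = -7028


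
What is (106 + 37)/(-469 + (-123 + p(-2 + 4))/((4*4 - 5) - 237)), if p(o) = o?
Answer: -32318/105873 ≈ -0.30525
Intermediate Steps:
(106 + 37)/(-469 + (-123 + p(-2 + 4))/((4*4 - 5) - 237)) = (106 + 37)/(-469 + (-123 + (-2 + 4))/((4*4 - 5) - 237)) = 143/(-469 + (-123 + 2)/((16 - 5) - 237)) = 143/(-469 - 121/(11 - 237)) = 143/(-469 - 121/(-226)) = 143/(-469 - 121*(-1/226)) = 143/(-469 + 121/226) = 143/(-105873/226) = 143*(-226/105873) = -32318/105873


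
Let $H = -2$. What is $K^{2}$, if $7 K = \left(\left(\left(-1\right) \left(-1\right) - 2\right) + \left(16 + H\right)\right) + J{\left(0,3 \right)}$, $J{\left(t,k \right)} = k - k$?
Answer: $\frac{169}{49} \approx 3.449$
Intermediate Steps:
$J{\left(t,k \right)} = 0$
$K = \frac{13}{7}$ ($K = \frac{\left(\left(\left(-1\right) \left(-1\right) - 2\right) + \left(16 - 2\right)\right) + 0}{7} = \frac{\left(\left(1 - 2\right) + 14\right) + 0}{7} = \frac{\left(-1 + 14\right) + 0}{7} = \frac{13 + 0}{7} = \frac{1}{7} \cdot 13 = \frac{13}{7} \approx 1.8571$)
$K^{2} = \left(\frac{13}{7}\right)^{2} = \frac{169}{49}$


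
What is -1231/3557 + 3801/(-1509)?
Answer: -5125912/1789171 ≈ -2.8650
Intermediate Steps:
-1231/3557 + 3801/(-1509) = -1231*1/3557 + 3801*(-1/1509) = -1231/3557 - 1267/503 = -5125912/1789171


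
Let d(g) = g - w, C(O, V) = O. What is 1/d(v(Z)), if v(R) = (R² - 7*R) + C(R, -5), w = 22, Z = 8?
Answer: -⅙ ≈ -0.16667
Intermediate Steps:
v(R) = R² - 6*R (v(R) = (R² - 7*R) + R = R² - 6*R)
d(g) = -22 + g (d(g) = g - 1*22 = g - 22 = -22 + g)
1/d(v(Z)) = 1/(-22 + 8*(-6 + 8)) = 1/(-22 + 8*2) = 1/(-22 + 16) = 1/(-6) = -⅙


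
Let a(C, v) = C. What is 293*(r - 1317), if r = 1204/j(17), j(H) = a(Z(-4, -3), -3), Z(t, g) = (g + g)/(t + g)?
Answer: 77059/3 ≈ 25686.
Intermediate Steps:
Z(t, g) = 2*g/(g + t) (Z(t, g) = (2*g)/(g + t) = 2*g/(g + t))
j(H) = 6/7 (j(H) = 2*(-3)/(-3 - 4) = 2*(-3)/(-7) = 2*(-3)*(-⅐) = 6/7)
r = 4214/3 (r = 1204/(6/7) = 1204*(7/6) = 4214/3 ≈ 1404.7)
293*(r - 1317) = 293*(4214/3 - 1317) = 293*(263/3) = 77059/3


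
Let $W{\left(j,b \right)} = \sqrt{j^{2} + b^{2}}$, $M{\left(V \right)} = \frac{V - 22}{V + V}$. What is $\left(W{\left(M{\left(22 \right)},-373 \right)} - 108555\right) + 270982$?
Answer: $162800$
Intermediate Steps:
$M{\left(V \right)} = \frac{-22 + V}{2 V}$
$W{\left(j,b \right)} = \sqrt{b^{2} + j^{2}}$
$\left(W{\left(M{\left(22 \right)},-373 \right)} - 108555\right) + 270982 = \left(\sqrt{\left(-373\right)^{2} + \left(\frac{-22 + 22}{2 \cdot 22}\right)^{2}} - 108555\right) + 270982 = \left(\sqrt{139129 + \left(\frac{1}{2} \cdot \frac{1}{22} \cdot 0\right)^{2}} - 108555\right) + 270982 = \left(\sqrt{139129 + 0^{2}} - 108555\right) + 270982 = \left(\sqrt{139129 + 0} - 108555\right) + 270982 = \left(\sqrt{139129} - 108555\right) + 270982 = \left(373 - 108555\right) + 270982 = -108182 + 270982 = 162800$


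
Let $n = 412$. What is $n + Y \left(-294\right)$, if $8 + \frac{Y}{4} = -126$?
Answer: $157996$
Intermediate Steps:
$Y = -536$ ($Y = -32 + 4 \left(-126\right) = -32 - 504 = -536$)
$n + Y \left(-294\right) = 412 - -157584 = 412 + 157584 = 157996$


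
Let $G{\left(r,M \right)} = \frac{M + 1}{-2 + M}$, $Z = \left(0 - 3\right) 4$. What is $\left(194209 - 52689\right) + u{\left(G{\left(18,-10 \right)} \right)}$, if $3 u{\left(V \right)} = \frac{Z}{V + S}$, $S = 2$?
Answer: $\frac{1556704}{11} \approx 1.4152 \cdot 10^{5}$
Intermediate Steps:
$Z = -12$ ($Z = \left(-3\right) 4 = -12$)
$G{\left(r,M \right)} = \frac{1 + M}{-2 + M}$
$u{\left(V \right)} = - \frac{4}{2 + V}$ ($u{\left(V \right)} = \frac{\frac{1}{V + 2} \left(-12\right)}{3} = \frac{\frac{1}{2 + V} \left(-12\right)}{3} = \frac{\left(-12\right) \frac{1}{2 + V}}{3} = - \frac{4}{2 + V}$)
$\left(194209 - 52689\right) + u{\left(G{\left(18,-10 \right)} \right)} = \left(194209 - 52689\right) - \frac{4}{2 + \frac{1 - 10}{-2 - 10}} = 141520 - \frac{4}{2 + \frac{1}{-12} \left(-9\right)} = 141520 - \frac{4}{2 - - \frac{3}{4}} = 141520 - \frac{4}{2 + \frac{3}{4}} = 141520 - \frac{4}{\frac{11}{4}} = 141520 - \frac{16}{11} = \frac{1556704}{11}$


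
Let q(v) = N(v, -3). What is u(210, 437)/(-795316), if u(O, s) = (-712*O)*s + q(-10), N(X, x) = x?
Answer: 65340243/795316 ≈ 82.156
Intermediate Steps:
q(v) = -3
u(O, s) = -3 - 712*O*s (u(O, s) = (-712*O)*s - 3 = -712*O*s - 3 = -3 - 712*O*s)
u(210, 437)/(-795316) = (-3 - 712*210*437)/(-795316) = (-3 - 65340240)*(-1/795316) = -65340243*(-1/795316) = 65340243/795316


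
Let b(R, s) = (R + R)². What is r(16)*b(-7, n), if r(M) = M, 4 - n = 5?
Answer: 3136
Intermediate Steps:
n = -1 (n = 4 - 1*5 = 4 - 5 = -1)
b(R, s) = 4*R² (b(R, s) = (2*R)² = 4*R²)
r(16)*b(-7, n) = 16*(4*(-7)²) = 16*(4*49) = 16*196 = 3136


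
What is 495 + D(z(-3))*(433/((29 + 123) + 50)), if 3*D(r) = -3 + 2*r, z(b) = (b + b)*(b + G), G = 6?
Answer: 94361/202 ≈ 467.13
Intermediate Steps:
z(b) = 2*b*(6 + b) (z(b) = (b + b)*(b + 6) = (2*b)*(6 + b) = 2*b*(6 + b))
D(r) = -1 + 2*r/3 (D(r) = (-3 + 2*r)/3 = -1 + 2*r/3)
495 + D(z(-3))*(433/((29 + 123) + 50)) = 495 + (-1 + 2*(2*(-3)*(6 - 3))/3)*(433/((29 + 123) + 50)) = 495 + (-1 + 2*(2*(-3)*3)/3)*(433/(152 + 50)) = 495 + (-1 + (2/3)*(-18))*(433/202) = 495 + (-1 - 12)*(433*(1/202)) = 495 - 13*433/202 = 495 - 5629/202 = 94361/202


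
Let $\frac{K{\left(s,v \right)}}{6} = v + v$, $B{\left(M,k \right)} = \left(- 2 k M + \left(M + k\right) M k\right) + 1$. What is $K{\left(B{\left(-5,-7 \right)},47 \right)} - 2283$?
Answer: $-1719$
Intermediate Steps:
$B{\left(M,k \right)} = 1 - 2 M k + M k \left(M + k\right)$ ($B{\left(M,k \right)} = \left(- 2 M k + M \left(M + k\right) k\right) + 1 = \left(- 2 M k + M k \left(M + k\right)\right) + 1 = 1 - 2 M k + M k \left(M + k\right)$)
$K{\left(s,v \right)} = 12 v$ ($K{\left(s,v \right)} = 6 \left(v + v\right) = 6 \cdot 2 v = 12 v$)
$K{\left(B{\left(-5,-7 \right)},47 \right)} - 2283 = 12 \cdot 47 - 2283 = 564 - 2283 = -1719$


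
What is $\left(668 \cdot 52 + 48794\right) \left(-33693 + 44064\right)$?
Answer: $866289630$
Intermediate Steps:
$\left(668 \cdot 52 + 48794\right) \left(-33693 + 44064\right) = \left(34736 + 48794\right) 10371 = 83530 \cdot 10371 = 866289630$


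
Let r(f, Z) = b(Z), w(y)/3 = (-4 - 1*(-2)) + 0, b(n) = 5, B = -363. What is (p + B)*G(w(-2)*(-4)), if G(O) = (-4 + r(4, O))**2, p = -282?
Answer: -645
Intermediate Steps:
w(y) = -6 (w(y) = 3*((-4 - 1*(-2)) + 0) = 3*((-4 + 2) + 0) = 3*(-2 + 0) = 3*(-2) = -6)
r(f, Z) = 5
G(O) = 1 (G(O) = (-4 + 5)**2 = 1**2 = 1)
(p + B)*G(w(-2)*(-4)) = (-282 - 363)*1 = -645*1 = -645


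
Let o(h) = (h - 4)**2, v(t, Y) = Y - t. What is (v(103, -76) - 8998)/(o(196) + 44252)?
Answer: -1311/11588 ≈ -0.11313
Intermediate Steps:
o(h) = (-4 + h)**2
(v(103, -76) - 8998)/(o(196) + 44252) = ((-76 - 1*103) - 8998)/((-4 + 196)**2 + 44252) = ((-76 - 103) - 8998)/(192**2 + 44252) = (-179 - 8998)/(36864 + 44252) = -9177/81116 = -9177*1/81116 = -1311/11588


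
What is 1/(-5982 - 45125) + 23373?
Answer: 1194523910/51107 ≈ 23373.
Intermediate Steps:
1/(-5982 - 45125) + 23373 = 1/(-51107) + 23373 = -1/51107 + 23373 = 1194523910/51107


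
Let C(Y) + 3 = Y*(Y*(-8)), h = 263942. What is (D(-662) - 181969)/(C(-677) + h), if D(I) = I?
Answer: 60877/1134231 ≈ 0.053672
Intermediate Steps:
C(Y) = -3 - 8*Y² (C(Y) = -3 + Y*(Y*(-8)) = -3 + Y*(-8*Y) = -3 - 8*Y²)
(D(-662) - 181969)/(C(-677) + h) = (-662 - 181969)/((-3 - 8*(-677)²) + 263942) = -182631/((-3 - 8*458329) + 263942) = -182631/((-3 - 3666632) + 263942) = -182631/(-3666635 + 263942) = -182631/(-3402693) = -182631*(-1/3402693) = 60877/1134231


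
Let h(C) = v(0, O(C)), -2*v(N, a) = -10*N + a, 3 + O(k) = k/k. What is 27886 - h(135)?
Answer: 27885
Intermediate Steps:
O(k) = -2 (O(k) = -3 + k/k = -3 + 1 = -2)
v(N, a) = 5*N - a/2 (v(N, a) = -(-10*N + a)/2 = -(a - 10*N)/2 = 5*N - a/2)
h(C) = 1 (h(C) = 5*0 - 1/2*(-2) = 0 + 1 = 1)
27886 - h(135) = 27886 - 1*1 = 27886 - 1 = 27885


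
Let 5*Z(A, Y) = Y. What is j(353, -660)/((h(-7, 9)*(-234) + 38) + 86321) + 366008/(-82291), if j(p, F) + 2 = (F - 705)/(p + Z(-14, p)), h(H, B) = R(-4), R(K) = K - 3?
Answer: -22738873225973/5112400955662 ≈ -4.4478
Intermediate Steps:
Z(A, Y) = Y/5
R(K) = -3 + K
h(H, B) = -7 (h(H, B) = -3 - 4 = -7)
j(p, F) = -2 + 5*(-705 + F)/(6*p) (j(p, F) = -2 + (F - 705)/(p + p/5) = -2 + (-705 + F)/((6*p/5)) = -2 + (-705 + F)*(5/(6*p)) = -2 + 5*(-705 + F)/(6*p))
j(353, -660)/((h(-7, 9)*(-234) + 38) + 86321) + 366008/(-82291) = ((⅙)*(-3525 - 12*353 + 5*(-660))/353)/((-7*(-234) + 38) + 86321) + 366008/(-82291) = ((⅙)*(1/353)*(-3525 - 4236 - 3300))/((1638 + 38) + 86321) + 366008*(-1/82291) = ((⅙)*(1/353)*(-11061))/(1676 + 86321) - 366008/82291 = -3687/706/87997 - 366008/82291 = -3687/706*1/87997 - 366008/82291 = -3687/62125882 - 366008/82291 = -22738873225973/5112400955662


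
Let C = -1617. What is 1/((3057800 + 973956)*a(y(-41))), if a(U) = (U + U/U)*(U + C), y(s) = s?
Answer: 1/267386057920 ≈ 3.7399e-12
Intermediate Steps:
a(U) = (1 + U)*(-1617 + U) (a(U) = (U + U/U)*(U - 1617) = (U + 1)*(-1617 + U) = (1 + U)*(-1617 + U))
1/((3057800 + 973956)*a(y(-41))) = 1/((3057800 + 973956)*(-1617 + (-41)**2 - 1616*(-41))) = 1/(4031756*(-1617 + 1681 + 66256)) = (1/4031756)/66320 = (1/4031756)*(1/66320) = 1/267386057920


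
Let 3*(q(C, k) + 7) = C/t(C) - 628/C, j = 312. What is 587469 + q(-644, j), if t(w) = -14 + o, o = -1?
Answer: 4256268229/7245 ≈ 5.8748e+5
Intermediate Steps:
t(w) = -15 (t(w) = -14 - 1 = -15)
q(C, k) = -7 - 628/(3*C) - C/45 (q(C, k) = -7 + (C/(-15) - 628/C)/3 = -7 + (C*(-1/15) - 628/C)/3 = -7 + (-C/15 - 628/C)/3 = -7 + (-628/C - C/15)/3 = -7 + (-628/(3*C) - C/45) = -7 - 628/(3*C) - C/45)
587469 + q(-644, j) = 587469 + (1/45)*(-9420 - 644*(-315 - 1*(-644)))/(-644) = 587469 + (1/45)*(-1/644)*(-9420 - 644*(-315 + 644)) = 587469 + (1/45)*(-1/644)*(-9420 - 644*329) = 587469 + (1/45)*(-1/644)*(-9420 - 211876) = 587469 + (1/45)*(-1/644)*(-221296) = 587469 + 55324/7245 = 4256268229/7245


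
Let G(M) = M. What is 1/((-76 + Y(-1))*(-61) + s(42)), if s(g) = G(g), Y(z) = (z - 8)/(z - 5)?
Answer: 2/9173 ≈ 0.00021803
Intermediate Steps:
Y(z) = (-8 + z)/(-5 + z)
s(g) = g
1/((-76 + Y(-1))*(-61) + s(42)) = 1/((-76 + (-8 - 1)/(-5 - 1))*(-61) + 42) = 1/((-76 - 9/(-6))*(-61) + 42) = 1/((-76 - ⅙*(-9))*(-61) + 42) = 1/((-76 + 3/2)*(-61) + 42) = 1/(-149/2*(-61) + 42) = 1/(9089/2 + 42) = 1/(9173/2) = 2/9173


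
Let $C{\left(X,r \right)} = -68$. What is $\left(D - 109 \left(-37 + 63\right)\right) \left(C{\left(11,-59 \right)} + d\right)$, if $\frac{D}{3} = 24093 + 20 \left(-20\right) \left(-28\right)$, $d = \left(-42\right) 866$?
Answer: $-3754959800$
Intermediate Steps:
$d = -36372$
$D = 105879$ ($D = 3 \left(24093 + 20 \left(-20\right) \left(-28\right)\right) = 3 \left(24093 - -11200\right) = 3 \left(24093 + 11200\right) = 3 \cdot 35293 = 105879$)
$\left(D - 109 \left(-37 + 63\right)\right) \left(C{\left(11,-59 \right)} + d\right) = \left(105879 - 109 \left(-37 + 63\right)\right) \left(-68 - 36372\right) = \left(105879 - 2834\right) \left(-36440\right) = 103045 \left(-36440\right) = -3754959800$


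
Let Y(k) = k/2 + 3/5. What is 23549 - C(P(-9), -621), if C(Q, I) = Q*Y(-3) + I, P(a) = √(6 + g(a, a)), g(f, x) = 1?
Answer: 24170 + 9*√7/10 ≈ 24172.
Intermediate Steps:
P(a) = √7 (P(a) = √(6 + 1) = √7)
Y(k) = ⅗ + k/2 (Y(k) = k*(½) + 3*(⅕) = k/2 + ⅗ = ⅗ + k/2)
C(Q, I) = I - 9*Q/10 (C(Q, I) = Q*(⅗ + (½)*(-3)) + I = Q*(⅗ - 3/2) + I = Q*(-9/10) + I = -9*Q/10 + I = I - 9*Q/10)
23549 - C(P(-9), -621) = 23549 - (-621 - 9*√7/10) = 23549 + (621 + 9*√7/10) = 24170 + 9*√7/10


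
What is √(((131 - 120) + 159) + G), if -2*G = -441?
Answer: √1562/2 ≈ 19.761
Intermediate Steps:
G = 441/2 (G = -½*(-441) = 441/2 ≈ 220.50)
√(((131 - 120) + 159) + G) = √(((131 - 120) + 159) + 441/2) = √((11 + 159) + 441/2) = √(170 + 441/2) = √(781/2) = √1562/2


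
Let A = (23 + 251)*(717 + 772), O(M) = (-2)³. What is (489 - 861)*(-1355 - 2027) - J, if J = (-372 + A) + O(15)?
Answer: 850498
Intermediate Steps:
O(M) = -8
A = 407986 (A = 274*1489 = 407986)
J = 407606 (J = (-372 + 407986) - 8 = 407614 - 8 = 407606)
(489 - 861)*(-1355 - 2027) - J = (489 - 861)*(-1355 - 2027) - 1*407606 = -372*(-3382) - 407606 = 1258104 - 407606 = 850498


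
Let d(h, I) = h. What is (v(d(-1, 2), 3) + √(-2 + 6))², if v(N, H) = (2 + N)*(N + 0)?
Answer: 1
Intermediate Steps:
v(N, H) = N*(2 + N) (v(N, H) = (2 + N)*N = N*(2 + N))
(v(d(-1, 2), 3) + √(-2 + 6))² = (-(2 - 1) + √(-2 + 6))² = (-1*1 + √4)² = (-1 + 2)² = 1² = 1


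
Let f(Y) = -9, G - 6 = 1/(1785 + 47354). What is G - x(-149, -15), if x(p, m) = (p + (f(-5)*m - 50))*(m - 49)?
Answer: -200978509/49139 ≈ -4090.0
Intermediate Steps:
G = 294835/49139 (G = 6 + 1/(1785 + 47354) = 6 + 1/49139 = 294835/49139 ≈ 6.0000)
x(p, m) = (-49 + m)*(-50 + p - 9*m) (x(p, m) = (p + (-9*m - 50))*(m - 49) = (p + (-50 - 9*m))*(-49 + m) = (-50 + p - 9*m)*(-49 + m) = (-49 + m)*(-50 + p - 9*m))
G - x(-149, -15) = 294835/49139 - (2450 - 49*(-149) - 9*(-15)² + 391*(-15) - 15*(-149)) = 294835/49139 - (2450 + 7301 - 9*225 - 5865 + 2235) = 294835/49139 - (2450 + 7301 - 2025 - 5865 + 2235) = 294835/49139 - 1*4096 = 294835/49139 - 4096 = -200978509/49139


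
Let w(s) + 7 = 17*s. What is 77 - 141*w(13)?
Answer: -30097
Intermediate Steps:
w(s) = -7 + 17*s
77 - 141*w(13) = 77 - 141*(-7 + 17*13) = 77 - 141*(-7 + 221) = 77 - 141*214 = 77 - 30174 = -30097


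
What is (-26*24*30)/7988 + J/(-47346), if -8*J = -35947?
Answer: -1844420399/756399696 ≈ -2.4384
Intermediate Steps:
J = 35947/8 (J = -⅛*(-35947) = 35947/8 ≈ 4493.4)
(-26*24*30)/7988 + J/(-47346) = (-26*24*30)/7988 + (35947/8)/(-47346) = -624*30*(1/7988) + (35947/8)*(-1/47346) = -18720*1/7988 - 35947/378768 = -4680/1997 - 35947/378768 = -1844420399/756399696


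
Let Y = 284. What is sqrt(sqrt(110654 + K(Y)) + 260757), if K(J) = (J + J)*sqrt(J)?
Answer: sqrt(260757 + sqrt(2)*sqrt(55327 + 568*sqrt(71))) ≈ 510.98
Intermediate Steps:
K(J) = 2*J**(3/2) (K(J) = (2*J)*sqrt(J) = 2*J**(3/2))
sqrt(sqrt(110654 + K(Y)) + 260757) = sqrt(sqrt(110654 + 2*284**(3/2)) + 260757) = sqrt(sqrt(110654 + 2*(568*sqrt(71))) + 260757) = sqrt(sqrt(110654 + 1136*sqrt(71)) + 260757) = sqrt(260757 + sqrt(110654 + 1136*sqrt(71)))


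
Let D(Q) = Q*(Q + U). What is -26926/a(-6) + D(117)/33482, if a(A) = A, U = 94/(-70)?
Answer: 7889153329/1757805 ≈ 4488.1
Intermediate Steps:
U = -47/35 (U = 94*(-1/70) = -47/35 ≈ -1.3429)
D(Q) = Q*(-47/35 + Q) (D(Q) = Q*(Q - 47/35) = Q*(-47/35 + Q))
-26926/a(-6) + D(117)/33482 = -26926/(-6) + ((1/35)*117*(-47 + 35*117))/33482 = -26926*(-⅙) + ((1/35)*117*(-47 + 4095))*(1/33482) = 13463/3 + ((1/35)*117*4048)*(1/33482) = 13463/3 + (473616/35)*(1/33482) = 13463/3 + 236808/585935 = 7889153329/1757805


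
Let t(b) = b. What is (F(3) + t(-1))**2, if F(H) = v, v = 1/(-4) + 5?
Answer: 225/16 ≈ 14.063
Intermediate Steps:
v = 19/4 (v = -1/4 + 5 = 19/4 ≈ 4.7500)
F(H) = 19/4
(F(3) + t(-1))**2 = (19/4 - 1)**2 = (15/4)**2 = 225/16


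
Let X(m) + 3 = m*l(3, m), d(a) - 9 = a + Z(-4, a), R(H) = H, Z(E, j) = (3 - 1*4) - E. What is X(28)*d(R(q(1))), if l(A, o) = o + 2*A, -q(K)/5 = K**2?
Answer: 6643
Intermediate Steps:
q(K) = -5*K**2
Z(E, j) = -1 - E (Z(E, j) = (3 - 4) - E = -1 - E)
d(a) = 12 + a (d(a) = 9 + (a + (-1 - 1*(-4))) = 9 + (a + (-1 + 4)) = 9 + (a + 3) = 9 + (3 + a) = 12 + a)
X(m) = -3 + m*(6 + m) (X(m) = -3 + m*(m + 2*3) = -3 + m*(m + 6) = -3 + m*(6 + m))
X(28)*d(R(q(1))) = (-3 + 28*(6 + 28))*(12 - 5*1**2) = (-3 + 28*34)*(12 - 5*1) = (-3 + 952)*(12 - 5) = 949*7 = 6643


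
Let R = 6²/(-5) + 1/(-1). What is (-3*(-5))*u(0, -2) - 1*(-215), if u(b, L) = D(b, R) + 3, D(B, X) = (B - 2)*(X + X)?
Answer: 752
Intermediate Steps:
R = -41/5 (R = 36*(-⅕) + 1*(-1) = -36/5 - 1 = -41/5 ≈ -8.2000)
D(B, X) = 2*X*(-2 + B) (D(B, X) = (-2 + B)*(2*X) = 2*X*(-2 + B))
u(b, L) = 179/5 - 82*b/5 (u(b, L) = 2*(-41/5)*(-2 + b) + 3 = (164/5 - 82*b/5) + 3 = 179/5 - 82*b/5)
(-3*(-5))*u(0, -2) - 1*(-215) = (-3*(-5))*(179/5 - 82/5*0) - 1*(-215) = 15*(179/5 + 0) + 215 = 15*(179/5) + 215 = 537 + 215 = 752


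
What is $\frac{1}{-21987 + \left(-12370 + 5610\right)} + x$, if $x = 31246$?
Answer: $\frac{898228761}{28747} \approx 31246.0$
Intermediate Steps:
$\frac{1}{-21987 + \left(-12370 + 5610\right)} + x = \frac{1}{-21987 + \left(-12370 + 5610\right)} + 31246 = \frac{1}{-21987 - 6760} + 31246 = \frac{1}{-28747} + 31246 = - \frac{1}{28747} + 31246 = \frac{898228761}{28747}$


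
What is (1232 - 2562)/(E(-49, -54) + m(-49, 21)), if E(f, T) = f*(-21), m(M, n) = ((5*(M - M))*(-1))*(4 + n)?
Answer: -190/147 ≈ -1.2925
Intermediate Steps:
m(M, n) = 0 (m(M, n) = ((5*0)*(-1))*(4 + n) = (0*(-1))*(4 + n) = 0*(4 + n) = 0)
E(f, T) = -21*f
(1232 - 2562)/(E(-49, -54) + m(-49, 21)) = (1232 - 2562)/(-21*(-49) + 0) = -1330/(1029 + 0) = -1330/1029 = -1330*1/1029 = -190/147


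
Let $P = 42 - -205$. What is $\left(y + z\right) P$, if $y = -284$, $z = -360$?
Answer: $-159068$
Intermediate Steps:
$P = 247$ ($P = 42 + 205 = 247$)
$\left(y + z\right) P = \left(-284 - 360\right) 247 = \left(-644\right) 247 = -159068$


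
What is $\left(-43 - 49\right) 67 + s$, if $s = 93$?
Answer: $-6071$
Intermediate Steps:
$\left(-43 - 49\right) 67 + s = \left(-43 - 49\right) 67 + 93 = \left(-92\right) 67 + 93 = -6164 + 93 = -6071$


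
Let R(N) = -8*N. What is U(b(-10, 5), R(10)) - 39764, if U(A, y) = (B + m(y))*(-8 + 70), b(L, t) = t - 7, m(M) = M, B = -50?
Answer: -47824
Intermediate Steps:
b(L, t) = -7 + t
U(A, y) = -3100 + 62*y (U(A, y) = (-50 + y)*(-8 + 70) = (-50 + y)*62 = -3100 + 62*y)
U(b(-10, 5), R(10)) - 39764 = (-3100 + 62*(-8*10)) - 39764 = (-3100 + 62*(-80)) - 39764 = (-3100 - 4960) - 39764 = -8060 - 39764 = -47824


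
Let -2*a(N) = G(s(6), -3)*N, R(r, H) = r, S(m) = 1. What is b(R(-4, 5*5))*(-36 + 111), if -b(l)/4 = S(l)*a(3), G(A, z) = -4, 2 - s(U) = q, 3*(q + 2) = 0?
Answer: -1800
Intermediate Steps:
q = -2 (q = -2 + (⅓)*0 = -2 + 0 = -2)
s(U) = 4 (s(U) = 2 - 1*(-2) = 2 + 2 = 4)
a(N) = 2*N (a(N) = -(-2)*N = 2*N)
b(l) = -24 (b(l) = -4*2*3 = -4*6 = -24)
b(R(-4, 5*5))*(-36 + 111) = -24*(-36 + 111) = -24*75 = -1800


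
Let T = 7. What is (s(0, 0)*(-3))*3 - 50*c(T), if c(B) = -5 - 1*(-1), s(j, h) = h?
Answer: 200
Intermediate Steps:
c(B) = -4 (c(B) = -5 + 1 = -4)
(s(0, 0)*(-3))*3 - 50*c(T) = (0*(-3))*3 - 50*(-4) = 0*3 + 200 = 0 + 200 = 200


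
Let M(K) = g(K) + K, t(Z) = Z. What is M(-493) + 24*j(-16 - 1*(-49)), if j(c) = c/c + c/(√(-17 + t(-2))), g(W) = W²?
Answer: 242580 - 792*I*√19/19 ≈ 2.4258e+5 - 181.7*I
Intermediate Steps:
M(K) = K + K² (M(K) = K² + K = K + K²)
j(c) = 1 - I*c*√19/19 (j(c) = c/c + c/(√(-17 - 2)) = 1 + c/(√(-19)) = 1 + c/((I*√19)) = 1 + c*(-I*√19/19) = 1 - I*c*√19/19)
M(-493) + 24*j(-16 - 1*(-49)) = -493*(1 - 493) + 24*(1 - I*(-16 - 1*(-49))*√19/19) = -493*(-492) + 24*(1 - I*(-16 + 49)*√19/19) = 242556 + 24*(1 - 1/19*I*33*√19) = 242556 + 24*(1 - 33*I*√19/19) = 242556 + (24 - 792*I*√19/19) = 242580 - 792*I*√19/19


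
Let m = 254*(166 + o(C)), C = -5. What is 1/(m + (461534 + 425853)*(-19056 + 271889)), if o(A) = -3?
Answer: 1/224360758773 ≈ 4.4571e-12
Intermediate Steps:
m = 41402 (m = 254*(166 - 3) = 254*163 = 41402)
1/(m + (461534 + 425853)*(-19056 + 271889)) = 1/(41402 + (461534 + 425853)*(-19056 + 271889)) = 1/(41402 + 887387*252833) = 1/(41402 + 224360717371) = 1/224360758773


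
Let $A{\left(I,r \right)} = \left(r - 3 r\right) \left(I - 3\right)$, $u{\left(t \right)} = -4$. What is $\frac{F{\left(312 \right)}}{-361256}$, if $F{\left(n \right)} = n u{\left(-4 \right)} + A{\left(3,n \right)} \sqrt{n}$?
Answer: $\frac{156}{45157} \approx 0.0034546$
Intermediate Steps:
$A{\left(I,r \right)} = - 2 r \left(-3 + I\right)$
$F{\left(n \right)} = - 4 n$ ($F{\left(n \right)} = n \left(-4\right) + 2 n \left(3 - 3\right) \sqrt{n} = - 4 n + 2 n \left(3 - 3\right) \sqrt{n} = - 4 n + 2 n 0 \sqrt{n} = - 4 n + 0 \sqrt{n} = - 4 n + 0 = - 4 n$)
$\frac{F{\left(312 \right)}}{-361256} = \frac{\left(-4\right) 312}{-361256} = \left(-1248\right) \left(- \frac{1}{361256}\right) = \frac{156}{45157}$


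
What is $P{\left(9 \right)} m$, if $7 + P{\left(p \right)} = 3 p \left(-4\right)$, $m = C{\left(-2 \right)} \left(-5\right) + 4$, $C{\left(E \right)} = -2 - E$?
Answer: $-460$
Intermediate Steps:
$m = 4$ ($m = \left(-2 - -2\right) \left(-5\right) + 4 = \left(-2 + 2\right) \left(-5\right) + 4 = 0 \left(-5\right) + 4 = 0 + 4 = 4$)
$P{\left(p \right)} = -7 - 12 p$ ($P{\left(p \right)} = -7 + 3 p \left(-4\right) = -7 - 12 p$)
$P{\left(9 \right)} m = \left(-7 - 108\right) 4 = \left(-115\right) 4 = -460$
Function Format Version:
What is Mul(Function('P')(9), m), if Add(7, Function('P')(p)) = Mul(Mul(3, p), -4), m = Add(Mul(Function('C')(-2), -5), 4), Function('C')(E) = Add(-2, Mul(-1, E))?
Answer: -460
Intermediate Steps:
m = 4 (m = Add(Mul(Add(-2, Mul(-1, -2)), -5), 4) = Add(Mul(Add(-2, 2), -5), 4) = Add(Mul(0, -5), 4) = Add(0, 4) = 4)
Function('P')(p) = Add(-7, Mul(-12, p)) (Function('P')(p) = Add(-7, Mul(Mul(3, p), -4)) = Add(-7, Mul(-12, p)))
Mul(Function('P')(9), m) = Mul(Add(-7, Mul(-12, 9)), 4) = Mul(Add(-7, -108), 4) = Mul(-115, 4) = -460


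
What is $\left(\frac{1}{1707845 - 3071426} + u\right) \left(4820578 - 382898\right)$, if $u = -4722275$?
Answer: $- \frac{28575128878122519680}{1363581} \approx -2.0956 \cdot 10^{13}$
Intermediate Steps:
$\left(\frac{1}{1707845 - 3071426} + u\right) \left(4820578 - 382898\right) = \left(\frac{1}{1707845 - 3071426} - 4722275\right) \left(4820578 - 382898\right) = \left(\frac{1}{-1363581} - 4722275\right) \left(4820578 - 382898\right) = \left(- \frac{1}{1363581} - 4722275\right) \left(4820578 - 382898\right) = \left(- \frac{6439204466776}{1363581}\right) 4437680 = - \frac{28575128878122519680}{1363581}$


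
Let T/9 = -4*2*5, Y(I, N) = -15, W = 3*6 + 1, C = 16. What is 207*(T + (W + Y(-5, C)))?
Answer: -73692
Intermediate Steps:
W = 19 (W = 18 + 1 = 19)
T = -360 (T = 9*(-4*2*5) = 9*(-8*5) = 9*(-40) = -360)
207*(T + (W + Y(-5, C))) = 207*(-360 + (19 - 15)) = 207*(-360 + 4) = 207*(-356) = -73692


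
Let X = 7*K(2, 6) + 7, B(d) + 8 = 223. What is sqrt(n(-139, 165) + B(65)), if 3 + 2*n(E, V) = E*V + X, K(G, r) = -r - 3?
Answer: I*sqrt(11282) ≈ 106.22*I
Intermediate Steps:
K(G, r) = -3 - r
B(d) = 215 (B(d) = -8 + 223 = 215)
X = -56 (X = 7*(-3 - 1*6) + 7 = 7*(-3 - 6) + 7 = 7*(-9) + 7 = -63 + 7 = -56)
n(E, V) = -59/2 + E*V/2 (n(E, V) = -3/2 + (E*V - 56)/2 = -3/2 + (-56 + E*V)/2 = -3/2 + (-28 + E*V/2) = -59/2 + E*V/2)
sqrt(n(-139, 165) + B(65)) = sqrt((-59/2 + (1/2)*(-139)*165) + 215) = sqrt((-59/2 - 22935/2) + 215) = sqrt(-11497 + 215) = sqrt(-11282) = I*sqrt(11282)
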